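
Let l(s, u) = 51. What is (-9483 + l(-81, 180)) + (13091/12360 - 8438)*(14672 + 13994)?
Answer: -1494711971897/6180 ≈ -2.4186e+8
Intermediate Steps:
(-9483 + l(-81, 180)) + (13091/12360 - 8438)*(14672 + 13994) = (-9483 + 51) + (13091/12360 - 8438)*(14672 + 13994) = -9432 + (13091*(1/12360) - 8438)*28666 = -9432 + (13091/12360 - 8438)*28666 = -9432 - 104280589/12360*28666 = -9432 - 1494653682137/6180 = -1494711971897/6180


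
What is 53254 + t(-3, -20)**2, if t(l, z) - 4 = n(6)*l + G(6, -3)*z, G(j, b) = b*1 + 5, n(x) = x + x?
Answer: 58438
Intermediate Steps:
n(x) = 2*x
G(j, b) = 5 + b (G(j, b) = b + 5 = 5 + b)
t(l, z) = 4 + 2*z + 12*l (t(l, z) = 4 + ((2*6)*l + (5 - 3)*z) = 4 + (12*l + 2*z) = 4 + (2*z + 12*l) = 4 + 2*z + 12*l)
53254 + t(-3, -20)**2 = 53254 + (4 + 2*(-20) + 12*(-3))**2 = 53254 + (4 - 40 - 36)**2 = 53254 + (-72)**2 = 53254 + 5184 = 58438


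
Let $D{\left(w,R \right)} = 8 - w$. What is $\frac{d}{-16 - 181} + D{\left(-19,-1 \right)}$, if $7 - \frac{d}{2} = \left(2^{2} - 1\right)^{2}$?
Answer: $\frac{5323}{197} \approx 27.02$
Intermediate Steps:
$d = -4$ ($d = 14 - 2 \left(2^{2} - 1\right)^{2} = 14 - 2 \left(4 - 1\right)^{2} = 14 - 2 \cdot 3^{2} = 14 - 18 = -4$)
$\frac{d}{-16 - 181} + D{\left(-19,-1 \right)} = \frac{1}{-16 - 181} \left(-4\right) + \left(8 - -19\right) = \frac{1}{-197} \left(-4\right) + \left(8 + 19\right) = \left(- \frac{1}{197}\right) \left(-4\right) + 27 = \frac{4}{197} + 27 = \frac{5323}{197}$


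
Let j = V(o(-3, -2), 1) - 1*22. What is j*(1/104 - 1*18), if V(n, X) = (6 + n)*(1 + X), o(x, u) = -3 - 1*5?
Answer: 1871/4 ≈ 467.75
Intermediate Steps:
o(x, u) = -8 (o(x, u) = -3 - 5 = -8)
V(n, X) = (1 + X)*(6 + n)
j = -26 (j = (6 - 8 + 6*1 + 1*(-8)) - 1*22 = (6 - 8 + 6 - 8) - 22 = -4 - 22 = -26)
j*(1/104 - 1*18) = -26*(1/104 - 1*18) = -26*(1/104 - 18) = -26*(-1871/104) = 1871/4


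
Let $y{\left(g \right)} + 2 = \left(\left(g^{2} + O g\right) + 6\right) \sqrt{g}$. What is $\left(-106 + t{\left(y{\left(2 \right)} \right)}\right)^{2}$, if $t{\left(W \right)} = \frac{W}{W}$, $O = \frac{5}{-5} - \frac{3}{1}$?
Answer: $11025$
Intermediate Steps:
$O = -4$ ($O = 5 \left(- \frac{1}{5}\right) - 3 = -1 - 3 = -4$)
$y{\left(g \right)} = -2 + \sqrt{g} \left(6 + g^{2} - 4 g\right)$ ($y{\left(g \right)} = -2 + \left(\left(g^{2} - 4 g\right) + 6\right) \sqrt{g} = -2 + \left(6 + g^{2} - 4 g\right) \sqrt{g} = -2 + \sqrt{g} \left(6 + g^{2} - 4 g\right)$)
$t{\left(W \right)} = 1$
$\left(-106 + t{\left(y{\left(2 \right)} \right)}\right)^{2} = \left(-106 + 1\right)^{2} = \left(-105\right)^{2} = 11025$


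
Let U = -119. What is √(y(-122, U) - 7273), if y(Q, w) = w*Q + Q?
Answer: √7123 ≈ 84.398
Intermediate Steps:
y(Q, w) = Q + Q*w (y(Q, w) = Q*w + Q = Q + Q*w)
√(y(-122, U) - 7273) = √(-122*(1 - 119) - 7273) = √(-122*(-118) - 7273) = √(14396 - 7273) = √7123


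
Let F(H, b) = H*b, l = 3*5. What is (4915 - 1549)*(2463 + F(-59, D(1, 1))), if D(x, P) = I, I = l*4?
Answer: -3625182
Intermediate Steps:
l = 15
I = 60 (I = 15*4 = 60)
D(x, P) = 60
(4915 - 1549)*(2463 + F(-59, D(1, 1))) = (4915 - 1549)*(2463 - 59*60) = 3366*(2463 - 3540) = 3366*(-1077) = -3625182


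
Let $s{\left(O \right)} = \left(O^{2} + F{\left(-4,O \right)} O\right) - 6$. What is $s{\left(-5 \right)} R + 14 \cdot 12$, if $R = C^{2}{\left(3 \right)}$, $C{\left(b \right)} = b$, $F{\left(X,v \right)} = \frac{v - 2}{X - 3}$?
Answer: $294$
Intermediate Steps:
$F{\left(X,v \right)} = \frac{-2 + v}{-3 + X}$
$s{\left(O \right)} = -6 + O^{2} + O \left(\frac{2}{7} - \frac{O}{7}\right)$ ($s{\left(O \right)} = \left(O^{2} + \frac{-2 + O}{-3 - 4} O\right) - 6 = \left(O^{2} + \frac{-2 + O}{-7} O\right) - 6 = \left(O^{2} + - \frac{-2 + O}{7} O\right) - 6 = \left(O^{2} + \left(\frac{2}{7} - \frac{O}{7}\right) O\right) - 6 = \left(O^{2} + O \left(\frac{2}{7} - \frac{O}{7}\right)\right) - 6 = -6 + O^{2} + O \left(\frac{2}{7} - \frac{O}{7}\right)$)
$R = 9$ ($R = 3^{2} = 9$)
$s{\left(-5 \right)} R + 14 \cdot 12 = \left(-6 + \frac{2}{7} \left(-5\right) + \frac{6 \left(-5\right)^{2}}{7}\right) 9 + 14 \cdot 12 = \left(-6 - \frac{10}{7} + \frac{6}{7} \cdot 25\right) 9 + 168 = \left(-6 - \frac{10}{7} + \frac{150}{7}\right) 9 + 168 = 14 \cdot 9 + 168 = 126 + 168 = 294$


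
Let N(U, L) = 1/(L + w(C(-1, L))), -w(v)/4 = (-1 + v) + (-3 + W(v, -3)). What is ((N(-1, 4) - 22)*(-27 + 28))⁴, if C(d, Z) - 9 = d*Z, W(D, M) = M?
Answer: 4784350561/20736 ≈ 2.3073e+5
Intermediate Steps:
C(d, Z) = 9 + Z*d (C(d, Z) = 9 + d*Z = 9 + Z*d)
w(v) = 28 - 4*v (w(v) = -4*((-1 + v) + (-3 - 3)) = -4*((-1 + v) - 6) = -4*(-7 + v) = 28 - 4*v)
N(U, L) = 1/(-8 + 5*L) (N(U, L) = 1/(L + (28 - 4*(9 + L*(-1)))) = 1/(L + (28 - 4*(9 - L))) = 1/(L + (28 + (-36 + 4*L))) = 1/(L + (-8 + 4*L)) = 1/(-8 + 5*L))
((N(-1, 4) - 22)*(-27 + 28))⁴ = ((1/(-8 + 5*4) - 22)*(-27 + 28))⁴ = ((1/(-8 + 20) - 22)*1)⁴ = ((1/12 - 22)*1)⁴ = (-263/12*1)⁴ = (-263/12)⁴ = 4784350561/20736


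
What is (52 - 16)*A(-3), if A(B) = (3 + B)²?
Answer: 0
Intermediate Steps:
(52 - 16)*A(-3) = (52 - 16)*(3 - 3)² = 36*0² = 36*0 = 0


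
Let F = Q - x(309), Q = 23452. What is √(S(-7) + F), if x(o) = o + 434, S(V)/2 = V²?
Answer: √22807 ≈ 151.02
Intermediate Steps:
S(V) = 2*V²
x(o) = 434 + o
F = 22709 (F = 23452 - (434 + 309) = 23452 - 1*743 = 23452 - 743 = 22709)
√(S(-7) + F) = √(2*(-7)² + 22709) = √(2*49 + 22709) = √(98 + 22709) = √22807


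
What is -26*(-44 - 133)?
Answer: 4602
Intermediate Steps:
-26*(-44 - 133) = -26*(-177) = 4602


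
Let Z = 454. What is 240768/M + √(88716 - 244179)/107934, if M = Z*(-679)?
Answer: -120384/154133 + I*√155463/107934 ≈ -0.78104 + 0.003653*I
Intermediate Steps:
M = -308266 (M = 454*(-679) = -308266)
240768/M + √(88716 - 244179)/107934 = 240768/(-308266) + √(88716 - 244179)/107934 = 240768*(-1/308266) + √(-155463)*(1/107934) = -120384/154133 + (I*√155463)*(1/107934) = -120384/154133 + I*√155463/107934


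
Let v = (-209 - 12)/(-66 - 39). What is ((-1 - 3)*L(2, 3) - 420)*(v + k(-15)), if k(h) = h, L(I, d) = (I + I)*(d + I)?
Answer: 135400/21 ≈ 6447.6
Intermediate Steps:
v = 221/105 (v = -221/(-105) = -221*(-1/105) = 221/105 ≈ 2.1048)
L(I, d) = 2*I*(I + d) (L(I, d) = (2*I)*(I + d) = 2*I*(I + d))
((-1 - 3)*L(2, 3) - 420)*(v + k(-15)) = ((-1 - 3)*(2*2*(2 + 3)) - 420)*(221/105 - 15) = (-8*2*5 - 420)*(-1354/105) = (-4*20 - 420)*(-1354/105) = (-80 - 420)*(-1354/105) = -500*(-1354/105) = 135400/21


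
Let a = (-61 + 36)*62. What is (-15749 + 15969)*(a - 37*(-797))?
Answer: 6146580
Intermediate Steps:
a = -1550 (a = -25*62 = -1550)
(-15749 + 15969)*(a - 37*(-797)) = (-15749 + 15969)*(-1550 - 37*(-797)) = 220*(-1550 + 29489) = 220*27939 = 6146580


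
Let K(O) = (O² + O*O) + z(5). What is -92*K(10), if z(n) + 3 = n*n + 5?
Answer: -20884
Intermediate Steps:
z(n) = 2 + n² (z(n) = -3 + (n*n + 5) = -3 + (n² + 5) = -3 + (5 + n²) = 2 + n²)
K(O) = 27 + 2*O² (K(O) = (O² + O*O) + (2 + 5²) = (O² + O²) + (2 + 25) = 2*O² + 27 = 27 + 2*O²)
-92*K(10) = -92*(27 + 2*10²) = -92*(27 + 2*100) = -92*(27 + 200) = -92*227 = -20884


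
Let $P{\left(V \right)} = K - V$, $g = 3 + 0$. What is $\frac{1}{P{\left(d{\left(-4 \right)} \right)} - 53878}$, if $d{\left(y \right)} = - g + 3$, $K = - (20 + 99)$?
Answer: $- \frac{1}{53997} \approx -1.852 \cdot 10^{-5}$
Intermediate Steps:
$g = 3$
$K = -119$ ($K = \left(-1\right) 119 = -119$)
$d{\left(y \right)} = 0$ ($d{\left(y \right)} = \left(-1\right) 3 + 3 = -3 + 3 = 0$)
$P{\left(V \right)} = -119 - V$
$\frac{1}{P{\left(d{\left(-4 \right)} \right)} - 53878} = \frac{1}{\left(-119 - 0\right) - 53878} = \frac{1}{\left(-119 + 0\right) - 53878} = \frac{1}{-119 - 53878} = \frac{1}{-53997} = - \frac{1}{53997}$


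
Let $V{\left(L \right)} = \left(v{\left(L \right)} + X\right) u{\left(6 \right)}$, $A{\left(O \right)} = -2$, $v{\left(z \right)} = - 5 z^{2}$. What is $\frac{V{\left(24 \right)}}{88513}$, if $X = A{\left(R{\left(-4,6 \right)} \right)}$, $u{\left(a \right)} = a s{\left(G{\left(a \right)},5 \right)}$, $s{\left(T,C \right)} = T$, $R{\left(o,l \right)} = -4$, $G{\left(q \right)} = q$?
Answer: $- \frac{103752}{88513} \approx -1.1722$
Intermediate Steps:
$u{\left(a \right)} = a^{2}$ ($u{\left(a \right)} = a a = a^{2}$)
$X = -2$
$V{\left(L \right)} = -72 - 180 L^{2}$ ($V{\left(L \right)} = \left(- 5 L^{2} - 2\right) 6^{2} = \left(-2 - 5 L^{2}\right) 36 = -72 - 180 L^{2}$)
$\frac{V{\left(24 \right)}}{88513} = \frac{-72 - 180 \cdot 24^{2}}{88513} = \left(-72 - 103680\right) \frac{1}{88513} = \left(-103752\right) \frac{1}{88513} = - \frac{103752}{88513}$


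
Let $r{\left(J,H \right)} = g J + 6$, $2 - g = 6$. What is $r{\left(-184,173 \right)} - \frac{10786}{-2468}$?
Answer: $\frac{921021}{1234} \approx 746.37$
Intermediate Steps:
$g = -4$ ($g = 2 - 6 = -4$)
$r{\left(J,H \right)} = 6 - 4 J$ ($r{\left(J,H \right)} = - 4 J + 6 = 6 - 4 J$)
$r{\left(-184,173 \right)} - \frac{10786}{-2468} = \left(6 - -736\right) - \frac{10786}{-2468} = \left(6 + 736\right) - 10786 \left(- \frac{1}{2468}\right) = 742 - - \frac{5393}{1234} = 742 + \frac{5393}{1234} = \frac{921021}{1234}$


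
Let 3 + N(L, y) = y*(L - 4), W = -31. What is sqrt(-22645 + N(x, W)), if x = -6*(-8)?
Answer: 6*I*sqrt(667) ≈ 154.96*I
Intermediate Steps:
x = 48
N(L, y) = -3 + y*(-4 + L) (N(L, y) = -3 + y*(L - 4) = -3 + y*(-4 + L))
sqrt(-22645 + N(x, W)) = sqrt(-22645 + (-3 - 4*(-31) + 48*(-31))) = sqrt(-22645 + (-3 + 124 - 1488)) = sqrt(-22645 - 1367) = sqrt(-24012) = 6*I*sqrt(667)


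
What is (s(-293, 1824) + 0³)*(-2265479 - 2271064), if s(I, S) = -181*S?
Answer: 1497712452192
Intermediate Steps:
(s(-293, 1824) + 0³)*(-2265479 - 2271064) = (-181*1824 + 0³)*(-2265479 - 2271064) = (-330144 + 0)*(-4536543) = -330144*(-4536543) = 1497712452192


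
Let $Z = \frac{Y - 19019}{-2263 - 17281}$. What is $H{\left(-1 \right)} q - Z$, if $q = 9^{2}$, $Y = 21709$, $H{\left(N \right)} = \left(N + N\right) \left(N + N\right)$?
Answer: $\frac{3167473}{9772} \approx 324.14$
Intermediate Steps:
$H{\left(N \right)} = 4 N^{2}$ ($H{\left(N \right)} = 2 N 2 N = 4 N^{2}$)
$Z = - \frac{1345}{9772}$ ($Z = \frac{21709 - 19019}{-2263 - 17281} = \frac{2690}{-19544} = 2690 \left(- \frac{1}{19544}\right) = - \frac{1345}{9772} \approx -0.13764$)
$q = 81$
$H{\left(-1 \right)} q - Z = 4 \left(-1\right)^{2} \cdot 81 - - \frac{1345}{9772} = 4 \cdot 1 \cdot 81 + \frac{1345}{9772} = 4 \cdot 81 + \frac{1345}{9772} = 324 + \frac{1345}{9772} = \frac{3167473}{9772}$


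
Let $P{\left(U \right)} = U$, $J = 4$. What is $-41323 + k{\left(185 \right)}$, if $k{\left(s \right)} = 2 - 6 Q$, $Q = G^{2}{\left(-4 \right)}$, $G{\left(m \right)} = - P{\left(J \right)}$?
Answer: $-41417$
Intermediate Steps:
$G{\left(m \right)} = -4$ ($G{\left(m \right)} = \left(-1\right) 4 = -4$)
$Q = 16$ ($Q = \left(-4\right)^{2} = 16$)
$k{\left(s \right)} = -94$ ($k{\left(s \right)} = 2 - 96 = -94$)
$-41323 + k{\left(185 \right)} = -41323 - 94 = -41417$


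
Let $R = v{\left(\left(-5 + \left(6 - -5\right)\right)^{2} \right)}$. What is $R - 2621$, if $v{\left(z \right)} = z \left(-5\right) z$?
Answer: $-9101$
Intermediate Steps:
$v{\left(z \right)} = - 5 z^{2}$ ($v{\left(z \right)} = - 5 z z = - 5 z^{2}$)
$R = -6480$ ($R = - 5 \left(\left(-5 + \left(6 - -5\right)\right)^{2}\right)^{2} = - 5 \left(\left(-5 + \left(6 + 5\right)\right)^{2}\right)^{2} = - 5 \left(\left(-5 + 11\right)^{2}\right)^{2} = - 5 \left(6^{2}\right)^{2} = - 5 \cdot 36^{2} = \left(-5\right) 1296 = -6480$)
$R - 2621 = -6480 - 2621 = -9101$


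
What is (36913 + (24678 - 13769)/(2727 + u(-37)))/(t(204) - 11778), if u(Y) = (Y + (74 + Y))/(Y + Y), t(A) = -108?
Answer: -50336330/16206561 ≈ -3.1059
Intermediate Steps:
u(Y) = (74 + 2*Y)/(2*Y) (u(Y) = (74 + 2*Y)/((2*Y)) = (74 + 2*Y)*(1/(2*Y)) = (74 + 2*Y)/(2*Y))
(36913 + (24678 - 13769)/(2727 + u(-37)))/(t(204) - 11778) = (36913 + (24678 - 13769)/(2727 + (37 - 37)/(-37)))/(-108 - 11778) = (36913 + 10909/(2727 - 1/37*0))/(-11886) = (36913 + 10909/(2727 + 0))*(-1/11886) = (36913 + 10909/2727)*(-1/11886) = (100672660/2727)*(-1/11886) = -50336330/16206561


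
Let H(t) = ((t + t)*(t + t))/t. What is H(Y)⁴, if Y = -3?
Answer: 20736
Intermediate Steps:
H(t) = 4*t (H(t) = ((2*t)*(2*t))/t = (4*t²)/t = 4*t)
H(Y)⁴ = (4*(-3))⁴ = (-12)⁴ = 20736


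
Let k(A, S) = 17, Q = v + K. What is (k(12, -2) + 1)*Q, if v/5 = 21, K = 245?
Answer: 6300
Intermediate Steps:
v = 105 (v = 5*21 = 105)
Q = 350 (Q = 105 + 245 = 350)
(k(12, -2) + 1)*Q = (17 + 1)*350 = 18*350 = 6300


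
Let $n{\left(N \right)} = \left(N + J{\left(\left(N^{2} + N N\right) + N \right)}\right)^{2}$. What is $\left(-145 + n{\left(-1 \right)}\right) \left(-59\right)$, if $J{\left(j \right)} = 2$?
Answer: $8496$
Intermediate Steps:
$n{\left(N \right)} = \left(2 + N\right)^{2}$ ($n{\left(N \right)} = \left(N + 2\right)^{2} = \left(2 + N\right)^{2}$)
$\left(-145 + n{\left(-1 \right)}\right) \left(-59\right) = \left(-145 + \left(2 - 1\right)^{2}\right) \left(-59\right) = \left(-145 + 1^{2}\right) \left(-59\right) = \left(-145 + 1\right) \left(-59\right) = \left(-144\right) \left(-59\right) = 8496$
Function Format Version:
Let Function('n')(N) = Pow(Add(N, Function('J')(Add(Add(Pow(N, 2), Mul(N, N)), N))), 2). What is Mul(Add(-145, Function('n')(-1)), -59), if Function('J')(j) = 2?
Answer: 8496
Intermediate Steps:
Function('n')(N) = Pow(Add(2, N), 2) (Function('n')(N) = Pow(Add(N, 2), 2) = Pow(Add(2, N), 2))
Mul(Add(-145, Function('n')(-1)), -59) = Mul(Add(-145, Pow(Add(2, -1), 2)), -59) = Mul(Add(-145, Pow(1, 2)), -59) = Mul(Add(-145, 1), -59) = Mul(-144, -59) = 8496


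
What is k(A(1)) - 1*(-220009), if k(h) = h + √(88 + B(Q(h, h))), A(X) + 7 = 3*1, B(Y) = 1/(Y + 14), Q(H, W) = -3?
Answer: 220005 + √10659/11 ≈ 2.2001e+5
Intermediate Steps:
B(Y) = 1/(14 + Y)
A(X) = -4 (A(X) = -7 + 3*1 = -7 + 3 = -4)
k(h) = h + √10659/11 (k(h) = h + √(88 + 1/(14 - 3)) = h + √(88 + 1/11) = h + √(969/11) = h + √10659/11)
k(A(1)) - 1*(-220009) = (-4 + √10659/11) - 1*(-220009) = (-4 + √10659/11) + 220009 = 220005 + √10659/11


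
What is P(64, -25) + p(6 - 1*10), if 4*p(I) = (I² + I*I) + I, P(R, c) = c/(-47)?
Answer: 354/47 ≈ 7.5319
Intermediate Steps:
P(R, c) = -c/47 (P(R, c) = c*(-1/47) = -c/47)
p(I) = I²/2 + I/4 (p(I) = ((I² + I*I) + I)/4 = ((I² + I²) + I)/4 = (2*I² + I)/4 = (I + 2*I²)/4 = I²/2 + I/4)
P(64, -25) + p(6 - 1*10) = -1/47*(-25) + (6 - 1*10)*(1 + 2*(6 - 1*10))/4 = 25/47 + (6 - 10)*(1 + 2*(6 - 10))/4 = 25/47 + (¼)*(-4)*(1 + 2*(-4)) = 25/47 + (¼)*(-4)*(1 - 8) = 25/47 + (¼)*(-4)*(-7) = 25/47 + 7 = 354/47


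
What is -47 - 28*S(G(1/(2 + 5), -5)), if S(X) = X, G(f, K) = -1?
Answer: -19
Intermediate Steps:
-47 - 28*S(G(1/(2 + 5), -5)) = -47 - 28*(-1) = -47 + 28 = -19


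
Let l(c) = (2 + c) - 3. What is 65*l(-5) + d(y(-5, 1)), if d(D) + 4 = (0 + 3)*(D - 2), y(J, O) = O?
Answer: -397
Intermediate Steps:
l(c) = -1 + c
d(D) = -10 + 3*D (d(D) = -4 + (0 + 3)*(D - 2) = -4 + 3*(-2 + D) = -4 + (-6 + 3*D) = -10 + 3*D)
65*l(-5) + d(y(-5, 1)) = 65*(-1 - 5) + (-10 + 3*1) = 65*(-6) + (-10 + 3) = -390 - 7 = -397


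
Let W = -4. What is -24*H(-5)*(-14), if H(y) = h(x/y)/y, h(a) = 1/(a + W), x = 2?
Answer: 168/11 ≈ 15.273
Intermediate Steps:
h(a) = 1/(-4 + a) (h(a) = 1/(a - 4) = 1/(-4 + a))
H(y) = 1/(y*(-4 + 2/y)) (H(y) = 1/((-4 + 2/y)*y) = 1/(y*(-4 + 2/y)))
-24*H(-5)*(-14) = -(-24)/(-2 + 4*(-5))*(-14) = -(-24)/(-2 - 20)*(-14) = -(-24)/(-22)*(-14) = -(-24)*(-1)/22*(-14) = -24*1/22*(-14) = -12/11*(-14) = 168/11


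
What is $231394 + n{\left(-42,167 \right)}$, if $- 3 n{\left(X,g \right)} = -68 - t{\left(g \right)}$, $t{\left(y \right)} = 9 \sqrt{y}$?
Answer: $\frac{694250}{3} + 3 \sqrt{167} \approx 2.3146 \cdot 10^{5}$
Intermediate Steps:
$n{\left(X,g \right)} = \frac{68}{3} + 3 \sqrt{g}$ ($n{\left(X,g \right)} = - \frac{-68 - 9 \sqrt{g}}{3} = \frac{68}{3} + 3 \sqrt{g}$)
$231394 + n{\left(-42,167 \right)} = 231394 + \left(\frac{68}{3} + 3 \sqrt{167}\right) = \frac{694250}{3} + 3 \sqrt{167}$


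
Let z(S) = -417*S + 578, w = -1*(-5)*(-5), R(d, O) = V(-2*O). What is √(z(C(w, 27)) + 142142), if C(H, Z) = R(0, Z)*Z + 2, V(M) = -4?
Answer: √186922 ≈ 432.34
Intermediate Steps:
R(d, O) = -4
w = -25 (w = 5*(-5) = -25)
C(H, Z) = 2 - 4*Z (C(H, Z) = -4*Z + 2 = 2 - 4*Z)
z(S) = 578 - 417*S
√(z(C(w, 27)) + 142142) = √((578 - 417*(2 - 4*27)) + 142142) = √((578 - 417*(2 - 108)) + 142142) = √((578 - 417*(-106)) + 142142) = √((578 + 44202) + 142142) = √(44780 + 142142) = √186922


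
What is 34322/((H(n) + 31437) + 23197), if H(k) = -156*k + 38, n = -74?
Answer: 17161/33108 ≈ 0.51833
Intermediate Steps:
H(k) = 38 - 156*k
34322/((H(n) + 31437) + 23197) = 34322/(((38 - 156*(-74)) + 31437) + 23197) = 34322/(((38 + 11544) + 31437) + 23197) = 34322/((11582 + 31437) + 23197) = 34322/(43019 + 23197) = 34322/66216 = 34322*(1/66216) = 17161/33108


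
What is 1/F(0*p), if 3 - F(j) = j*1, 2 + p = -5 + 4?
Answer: 1/3 ≈ 0.33333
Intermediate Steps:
p = -3 (p = -2 + (-5 + 4) = -2 - 1 = -3)
F(j) = 3 - j
1/F(0*p) = 1/(3 - 0*(-3)) = 1/(3 - 1*0) = 1/(3 + 0) = 1/3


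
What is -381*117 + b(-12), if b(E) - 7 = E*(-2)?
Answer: -44546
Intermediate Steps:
b(E) = 7 - 2*E (b(E) = 7 + E*(-2) = 7 - 2*E)
-381*117 + b(-12) = -381*117 + (7 - 2*(-12)) = -44577 + (7 + 24) = -44577 + 31 = -44546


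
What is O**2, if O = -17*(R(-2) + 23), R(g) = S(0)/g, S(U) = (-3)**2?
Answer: 395641/4 ≈ 98910.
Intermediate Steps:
S(U) = 9
R(g) = 9/g
O = -629/2 (O = -17*(9/(-2) + 23) = -17*(9*(-1/2) + 23) = -17*(-9/2 + 23) = -17*37/2 = -629/2 ≈ -314.50)
O**2 = (-629/2)**2 = 395641/4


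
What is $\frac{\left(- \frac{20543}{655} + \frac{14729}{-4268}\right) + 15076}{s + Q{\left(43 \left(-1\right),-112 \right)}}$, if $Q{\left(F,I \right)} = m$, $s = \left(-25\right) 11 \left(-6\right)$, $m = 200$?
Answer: $\frac{3822566911}{470159000} \approx 8.1304$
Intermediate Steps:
$s = 1650$ ($s = \left(-275\right) \left(-6\right) = 1650$)
$Q{\left(F,I \right)} = 200$
$\frac{\left(- \frac{20543}{655} + \frac{14729}{-4268}\right) + 15076}{s + Q{\left(43 \left(-1\right),-112 \right)}} = \frac{\left(- \frac{20543}{655} + \frac{14729}{-4268}\right) + 15076}{1650 + 200} = \frac{\left(\left(-20543\right) \frac{1}{655} + 14729 \left(- \frac{1}{4268}\right)\right) + 15076}{1850} = \left(\left(- \frac{20543}{655} - \frac{1339}{388}\right) + 15076\right) \frac{1}{1850} = \left(- \frac{8847729}{254140} + 15076\right) \frac{1}{1850} = \frac{3822566911}{254140} \cdot \frac{1}{1850} = \frac{3822566911}{470159000}$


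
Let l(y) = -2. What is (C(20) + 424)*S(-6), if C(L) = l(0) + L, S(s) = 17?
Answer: 7514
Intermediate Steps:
C(L) = -2 + L
(C(20) + 424)*S(-6) = ((-2 + 20) + 424)*17 = (18 + 424)*17 = 442*17 = 7514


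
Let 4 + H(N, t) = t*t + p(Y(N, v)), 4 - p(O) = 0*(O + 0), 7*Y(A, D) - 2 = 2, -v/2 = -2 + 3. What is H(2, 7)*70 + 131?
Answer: 3561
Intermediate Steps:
v = -2 (v = -2*(-2 + 3) = -2*1 = -2)
Y(A, D) = 4/7 (Y(A, D) = 2/7 + (1/7)*2 = 2/7 + 2/7 = 4/7)
p(O) = 4 (p(O) = 4 - 0*(O + 0) = 4 - 0*O = 4 - 1*0 = 4 + 0 = 4)
H(N, t) = t**2 (H(N, t) = -4 + (t*t + 4) = -4 + (t**2 + 4) = -4 + (4 + t**2) = t**2)
H(2, 7)*70 + 131 = 7**2*70 + 131 = 49*70 + 131 = 3430 + 131 = 3561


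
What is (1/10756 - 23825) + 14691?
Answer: -98245303/10756 ≈ -9134.0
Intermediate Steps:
(1/10756 - 23825) + 14691 = -256261699/10756 + 14691 = -98245303/10756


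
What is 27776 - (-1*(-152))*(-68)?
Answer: 38112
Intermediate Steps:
27776 - (-1*(-152))*(-68) = 27776 - 152*(-68) = 27776 - 1*(-10336) = 27776 + 10336 = 38112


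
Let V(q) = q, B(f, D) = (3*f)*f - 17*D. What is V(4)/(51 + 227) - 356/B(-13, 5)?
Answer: -24320/29329 ≈ -0.82921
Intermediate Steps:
B(f, D) = -17*D + 3*f**2 (B(f, D) = 3*f**2 - 17*D = -17*D + 3*f**2)
V(4)/(51 + 227) - 356/B(-13, 5) = 4/(51 + 227) - 356/(-17*5 + 3*(-13)**2) = 4/278 - 356/(-85 + 3*169) = 4*(1/278) - 356/(-85 + 507) = 2/139 - 356/422 = 2/139 - 356*1/422 = 2/139 - 178/211 = -24320/29329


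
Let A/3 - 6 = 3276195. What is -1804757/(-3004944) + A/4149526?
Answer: 18511643854207/6234546628272 ≈ 2.9692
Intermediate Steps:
A = 9828603 (A = 18 + 3*3276195 = 18 + 9828585 = 9828603)
-1804757/(-3004944) + A/4149526 = -1804757/(-3004944) + 9828603/4149526 = -1804757*(-1/3004944) + 9828603*(1/4149526) = 1804757/3004944 + 9828603/4149526 = 18511643854207/6234546628272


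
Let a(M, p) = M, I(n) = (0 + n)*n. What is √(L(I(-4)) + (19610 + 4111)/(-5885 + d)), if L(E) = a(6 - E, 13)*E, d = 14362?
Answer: 137*I*√12283/1211 ≈ 12.538*I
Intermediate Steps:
I(n) = n² (I(n) = n*n = n²)
L(E) = E*(6 - E) (L(E) = (6 - E)*E = E*(6 - E))
√(L(I(-4)) + (19610 + 4111)/(-5885 + d)) = √((-4)²*(6 - 1*(-4)²) + (19610 + 4111)/(-5885 + 14362)) = √(16*(6 - 1*16) + 23721/8477) = √(16*(6 - 16) + 23721*(1/8477)) = √(16*(-10) + 23721/8477) = √(-160 + 23721/8477) = √(-1332599/8477) = 137*I*√12283/1211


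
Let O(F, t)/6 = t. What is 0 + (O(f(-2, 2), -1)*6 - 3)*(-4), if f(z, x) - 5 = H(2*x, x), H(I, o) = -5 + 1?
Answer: 156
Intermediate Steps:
H(I, o) = -4
f(z, x) = 1 (f(z, x) = 5 - 4 = 1)
O(F, t) = 6*t
0 + (O(f(-2, 2), -1)*6 - 3)*(-4) = 0 + ((6*(-1))*6 - 3)*(-4) = 0 + (-6*6 - 3)*(-4) = 0 + (-36 - 3)*(-4) = 0 - 39*(-4) = 0 + 156 = 156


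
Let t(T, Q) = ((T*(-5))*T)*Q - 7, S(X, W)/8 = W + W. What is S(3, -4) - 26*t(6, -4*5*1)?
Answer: -93482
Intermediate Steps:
S(X, W) = 16*W (S(X, W) = 8*(W + W) = 8*(2*W) = 16*W)
t(T, Q) = -7 - 5*Q*T**2 (t(T, Q) = ((-5*T)*T)*Q - 7 = (-5*T**2)*Q - 7 = -5*Q*T**2 - 7 = -7 - 5*Q*T**2)
S(3, -4) - 26*t(6, -4*5*1) = 16*(-4) - 26*(-7 - 5*-4*5*1*6**2) = -64 - 26*(-7 - 5*(-20*1)*36) = -64 - 26*(-7 - 5*(-20)*36) = -64 - 26*(-7 + 3600) = -64 - 26*3593 = -64 - 93418 = -93482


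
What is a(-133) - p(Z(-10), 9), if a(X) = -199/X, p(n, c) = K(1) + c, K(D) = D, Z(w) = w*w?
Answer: -1131/133 ≈ -8.5038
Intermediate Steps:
Z(w) = w**2
p(n, c) = 1 + c
a(-133) - p(Z(-10), 9) = -199/(-133) - (1 + 9) = -199*(-1/133) - 1*10 = 199/133 - 10 = -1131/133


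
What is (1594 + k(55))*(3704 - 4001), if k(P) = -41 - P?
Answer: -444906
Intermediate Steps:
(1594 + k(55))*(3704 - 4001) = (1594 + (-41 - 1*55))*(3704 - 4001) = (1594 + (-41 - 55))*(-297) = (1594 - 96)*(-297) = 1498*(-297) = -444906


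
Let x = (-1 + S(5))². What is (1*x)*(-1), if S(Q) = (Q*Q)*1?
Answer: -576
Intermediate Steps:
S(Q) = Q² (S(Q) = Q²*1 = Q²)
x = 576 (x = (-1 + 5²)² = (-1 + 25)² = 24² = 576)
(1*x)*(-1) = (1*576)*(-1) = 576*(-1) = -576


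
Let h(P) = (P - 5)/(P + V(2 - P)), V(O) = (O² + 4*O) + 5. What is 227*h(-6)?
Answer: -2497/95 ≈ -26.284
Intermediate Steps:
V(O) = 5 + O² + 4*O
h(P) = (-5 + P)/(13 + (2 - P)² - 3*P) (h(P) = (P - 5)/(P + (5 + (2 - P)² + 4*(2 - P))) = (-5 + P)/(P + (5 + (2 - P)² + (8 - 4*P))) = (-5 + P)/(P + (13 + (2 - P)² - 4*P)) = (-5 + P)/(13 + (2 - P)² - 3*P))
227*h(-6) = 227*((-5 - 6)/(17 + (-6)² - 7*(-6))) = 227*(-11/(17 + 36 + 42)) = 227*(-11/95) = -2497/95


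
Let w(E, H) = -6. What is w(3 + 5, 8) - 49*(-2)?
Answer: 92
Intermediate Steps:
w(3 + 5, 8) - 49*(-2) = -6 - 49*(-2) = -6 + 98 = 92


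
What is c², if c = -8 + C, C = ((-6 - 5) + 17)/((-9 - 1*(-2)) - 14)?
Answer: 3364/49 ≈ 68.653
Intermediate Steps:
C = -2/7 (C = (-11 + 17)/((-9 + 2) - 14) = 6/(-7 - 14) = 6/(-21) = 6*(-1/21) = -2/7 ≈ -0.28571)
c = -58/7 (c = -8 - 2/7 = -58/7 ≈ -8.2857)
c² = (-58/7)² = 3364/49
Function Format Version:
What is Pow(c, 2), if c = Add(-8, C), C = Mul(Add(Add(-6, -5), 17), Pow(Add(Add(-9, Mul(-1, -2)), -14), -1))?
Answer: Rational(3364, 49) ≈ 68.653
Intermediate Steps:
C = Rational(-2, 7) (C = Mul(Add(-11, 17), Pow(Add(Add(-9, 2), -14), -1)) = Mul(6, Pow(Add(-7, -14), -1)) = Mul(6, Pow(-21, -1)) = Mul(6, Rational(-1, 21)) = Rational(-2, 7) ≈ -0.28571)
c = Rational(-58, 7) (c = Add(-8, Rational(-2, 7)) = Rational(-58, 7) ≈ -8.2857)
Pow(c, 2) = Pow(Rational(-58, 7), 2) = Rational(3364, 49)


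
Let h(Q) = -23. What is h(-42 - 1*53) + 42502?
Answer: 42479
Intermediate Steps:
h(-42 - 1*53) + 42502 = -23 + 42502 = 42479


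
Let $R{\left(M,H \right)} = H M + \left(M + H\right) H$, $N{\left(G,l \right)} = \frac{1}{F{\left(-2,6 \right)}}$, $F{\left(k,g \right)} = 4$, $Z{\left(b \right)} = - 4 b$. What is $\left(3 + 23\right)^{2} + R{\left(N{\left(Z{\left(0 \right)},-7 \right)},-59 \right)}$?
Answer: $\frac{8255}{2} \approx 4127.5$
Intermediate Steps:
$N{\left(G,l \right)} = \frac{1}{4}$
$R{\left(M,H \right)} = H M + H \left(H + M\right)$ ($R{\left(M,H \right)} = H M + \left(H + M\right) H = H M + H \left(H + M\right)$)
$\left(3 + 23\right)^{2} + R{\left(N{\left(Z{\left(0 \right)},-7 \right)},-59 \right)} = \left(3 + 23\right)^{2} - 59 \left(-59 + 2 \cdot \frac{1}{4}\right) = 26^{2} - 59 \left(-59 + \frac{1}{2}\right) = 676 - - \frac{6903}{2} = 676 + \frac{6903}{2} = \frac{8255}{2}$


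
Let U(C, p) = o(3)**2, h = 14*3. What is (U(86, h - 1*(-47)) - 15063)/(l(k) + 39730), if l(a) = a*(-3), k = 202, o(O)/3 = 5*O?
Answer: -6519/19562 ≈ -0.33325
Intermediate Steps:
o(O) = 15*O (o(O) = 3*(5*O) = 15*O)
h = 42
U(C, p) = 2025 (U(C, p) = (15*3)**2 = 45**2 = 2025)
l(a) = -3*a
(U(86, h - 1*(-47)) - 15063)/(l(k) + 39730) = (2025 - 15063)/(-3*202 + 39730) = -13038/(-606 + 39730) = -13038/39124 = -13038*1/39124 = -6519/19562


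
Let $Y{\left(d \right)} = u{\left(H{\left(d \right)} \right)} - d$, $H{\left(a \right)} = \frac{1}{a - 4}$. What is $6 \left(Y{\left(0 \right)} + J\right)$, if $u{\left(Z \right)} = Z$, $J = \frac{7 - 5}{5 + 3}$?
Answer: $0$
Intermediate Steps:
$H{\left(a \right)} = \frac{1}{-4 + a}$
$J = \frac{1}{4}$ ($J = \frac{2}{8} = 2 \cdot \frac{1}{8} = \frac{1}{4} \approx 0.25$)
$Y{\left(d \right)} = \frac{1}{-4 + d} - d$
$6 \left(Y{\left(0 \right)} + J\right) = 6 \left(\frac{1 - 0 \left(-4 + 0\right)}{-4 + 0} + \frac{1}{4}\right) = 6 \left(\frac{1 - 0 \left(-4\right)}{-4} + \frac{1}{4}\right) = 6 \left(- \frac{1 + 0}{4} + \frac{1}{4}\right) = 6 \left(\left(- \frac{1}{4}\right) 1 + \frac{1}{4}\right) = 6 \left(- \frac{1}{4} + \frac{1}{4}\right) = 6 \cdot 0 = 0$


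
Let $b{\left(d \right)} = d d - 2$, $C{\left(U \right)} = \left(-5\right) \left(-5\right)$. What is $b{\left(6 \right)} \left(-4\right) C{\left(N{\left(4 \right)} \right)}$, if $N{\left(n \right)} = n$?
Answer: $-3400$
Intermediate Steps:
$C{\left(U \right)} = 25$
$b{\left(d \right)} = -2 + d^{2}$ ($b{\left(d \right)} = d^{2} - 2 = -2 + d^{2}$)
$b{\left(6 \right)} \left(-4\right) C{\left(N{\left(4 \right)} \right)} = \left(-2 + 6^{2}\right) \left(-4\right) 25 = \left(-2 + 36\right) \left(-4\right) 25 = 34 \left(-4\right) 25 = \left(-136\right) 25 = -3400$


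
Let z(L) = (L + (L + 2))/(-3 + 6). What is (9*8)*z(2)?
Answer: 144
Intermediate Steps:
z(L) = ⅔ + 2*L/3 (z(L) = (L + (2 + L))/3 = (2 + 2*L)*(⅓) = ⅔ + 2*L/3)
(9*8)*z(2) = (9*8)*(⅔ + (⅔)*2) = 72*(⅔ + 4/3) = 72*2 = 144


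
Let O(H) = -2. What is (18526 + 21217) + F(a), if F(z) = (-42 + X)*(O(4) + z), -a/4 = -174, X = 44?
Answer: 41131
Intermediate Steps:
a = 696 (a = -4*(-174) = 696)
F(z) = -4 + 2*z (F(z) = (-42 + 44)*(-2 + z) = 2*(-2 + z) = -4 + 2*z)
(18526 + 21217) + F(a) = (18526 + 21217) + (-4 + 2*696) = 39743 + (-4 + 1392) = 39743 + 1388 = 41131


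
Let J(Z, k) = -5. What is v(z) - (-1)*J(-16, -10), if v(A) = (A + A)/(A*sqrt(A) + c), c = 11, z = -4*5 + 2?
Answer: -30161/5953 - 1944*I*sqrt(2)/5953 ≈ -5.0665 - 0.46182*I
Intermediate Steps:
z = -18 (z = -20 + 2 = -18)
v(A) = 2*A/(11 + A**(3/2)) (v(A) = (A + A)/(A*sqrt(A) + 11) = (2*A)/(A**(3/2) + 11) = (2*A)/(11 + A**(3/2)) = 2*A/(11 + A**(3/2)))
v(z) - (-1)*J(-16, -10) = 2*(-18)/(11 + (-18)**(3/2)) - (-1)*(-5) = 2*(-18)/(11 - 54*I*sqrt(2)) - 1*5 = -36/(11 - 54*I*sqrt(2)) - 5 = -5 - 36/(11 - 54*I*sqrt(2))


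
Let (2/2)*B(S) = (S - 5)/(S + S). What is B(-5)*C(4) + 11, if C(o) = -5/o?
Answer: 39/4 ≈ 9.7500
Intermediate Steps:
B(S) = (-5 + S)/(2*S) (B(S) = (S - 5)/(S + S) = (-5 + S)/((2*S)) = (-5 + S)*(1/(2*S)) = (-5 + S)/(2*S))
B(-5)*C(4) + 11 = ((½)*(-5 - 5)/(-5))*(-5/4) + 11 = ((½)*(-⅕)*(-10))*(-5*¼) + 11 = 1*(-5/4) + 11 = -5/4 + 11 = 39/4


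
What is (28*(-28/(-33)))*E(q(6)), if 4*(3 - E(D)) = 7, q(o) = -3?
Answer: 980/33 ≈ 29.697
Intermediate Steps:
E(D) = 5/4 (E(D) = 3 - 1/4*7 = 3 - 7/4 = 5/4)
(28*(-28/(-33)))*E(q(6)) = (28*(-28/(-33)))*(5/4) = (28*(-28*(-1/33)))*(5/4) = (28*(28/33))*(5/4) = (784/33)*(5/4) = 980/33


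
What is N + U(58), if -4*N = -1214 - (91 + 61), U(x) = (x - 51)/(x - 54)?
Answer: 1373/4 ≈ 343.25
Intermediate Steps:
U(x) = (-51 + x)/(-54 + x)
N = 683/2 (N = -(-1214 - (91 + 61))/4 = -(-1214 - 1*152)/4 = -(-1214 - 152)/4 = -¼*(-1366) = 683/2 ≈ 341.50)
N + U(58) = 683/2 + (-51 + 58)/(-54 + 58) = 683/2 + 7/4 = 1373/4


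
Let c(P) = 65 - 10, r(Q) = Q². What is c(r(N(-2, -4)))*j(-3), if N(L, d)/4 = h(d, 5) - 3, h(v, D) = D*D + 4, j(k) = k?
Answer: -165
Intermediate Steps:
h(v, D) = 4 + D² (h(v, D) = D² + 4 = 4 + D²)
N(L, d) = 104 (N(L, d) = 4*((4 + 5²) - 3) = 4*((4 + 25) - 3) = 4*(29 - 3) = 4*26 = 104)
c(P) = 55
c(r(N(-2, -4)))*j(-3) = 55*(-3) = -165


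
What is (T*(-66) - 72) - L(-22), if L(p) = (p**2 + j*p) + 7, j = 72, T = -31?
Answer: 3067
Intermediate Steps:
L(p) = 7 + p**2 + 72*p (L(p) = (p**2 + 72*p) + 7 = 7 + p**2 + 72*p)
(T*(-66) - 72) - L(-22) = (-31*(-66) - 72) - (7 + (-22)**2 + 72*(-22)) = (2046 - 72) - (7 + 484 - 1584) = 1974 - 1*(-1093) = 1974 + 1093 = 3067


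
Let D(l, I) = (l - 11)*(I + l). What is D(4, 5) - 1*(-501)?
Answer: 438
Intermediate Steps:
D(l, I) = (-11 + l)*(I + l)
D(4, 5) - 1*(-501) = (4² - 11*5 - 11*4 + 5*4) - 1*(-501) = (16 - 55 - 44 + 20) + 501 = -63 + 501 = 438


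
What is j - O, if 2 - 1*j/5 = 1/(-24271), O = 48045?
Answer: -1165857480/24271 ≈ -48035.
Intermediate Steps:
j = 242715/24271 (j = 10 - 5/(-24271) = 10 - 5*(-1/24271) = 10 + 5/24271 = 242715/24271 ≈ 10.000)
j - O = 242715/24271 - 1*48045 = 242715/24271 - 48045 = -1165857480/24271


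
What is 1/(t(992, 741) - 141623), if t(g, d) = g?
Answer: -1/140631 ≈ -7.1108e-6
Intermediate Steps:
1/(t(992, 741) - 141623) = 1/(992 - 141623) = 1/(-140631) = -1/140631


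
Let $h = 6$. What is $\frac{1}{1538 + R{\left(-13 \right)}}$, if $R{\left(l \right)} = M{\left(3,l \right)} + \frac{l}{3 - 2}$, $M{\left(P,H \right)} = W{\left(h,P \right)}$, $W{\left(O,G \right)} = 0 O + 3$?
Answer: $\frac{1}{1528} \approx 0.00065445$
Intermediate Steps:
$W{\left(O,G \right)} = 3$ ($W{\left(O,G \right)} = 0 + 3 = 3$)
$M{\left(P,H \right)} = 3$
$R{\left(l \right)} = 3 + l$ ($R{\left(l \right)} = 3 + \frac{l}{3 - 2} = 3 + \frac{l}{1} = 3 + 1 l = 3 + l$)
$\frac{1}{1538 + R{\left(-13 \right)}} = \frac{1}{1538 + \left(3 - 13\right)} = \frac{1}{1538 - 10} = \frac{1}{1528}$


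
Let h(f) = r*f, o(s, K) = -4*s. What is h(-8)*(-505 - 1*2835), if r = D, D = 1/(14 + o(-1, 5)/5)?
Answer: 66800/37 ≈ 1805.4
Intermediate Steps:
D = 5/74 (D = 1/(14 - 4*(-1)/5) = 1/(14 + 4*(⅕)) = 1/(14 + ⅘) = 1/(74/5) = 5/74 ≈ 0.067568)
r = 5/74 ≈ 0.067568
h(f) = 5*f/74
h(-8)*(-505 - 1*2835) = ((5/74)*(-8))*(-505 - 1*2835) = -20*(-505 - 2835)/37 = -20/37*(-3340) = 66800/37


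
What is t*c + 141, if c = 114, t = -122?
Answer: -13767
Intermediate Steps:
t*c + 141 = -122*114 + 141 = -13908 + 141 = -13767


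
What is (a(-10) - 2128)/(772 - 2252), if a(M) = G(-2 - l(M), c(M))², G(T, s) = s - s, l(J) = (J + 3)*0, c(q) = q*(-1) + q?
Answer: 266/185 ≈ 1.4378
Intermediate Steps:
c(q) = 0 (c(q) = -q + q = 0)
l(J) = 0 (l(J) = (3 + J)*0 = 0)
G(T, s) = 0
a(M) = 0 (a(M) = 0² = 0)
(a(-10) - 2128)/(772 - 2252) = (0 - 2128)/(772 - 2252) = -2128/(-1480) = -2128*(-1/1480) = 266/185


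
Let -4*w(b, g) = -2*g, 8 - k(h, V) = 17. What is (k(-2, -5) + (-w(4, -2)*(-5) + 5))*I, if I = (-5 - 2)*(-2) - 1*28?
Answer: 126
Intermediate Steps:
k(h, V) = -9 (k(h, V) = 8 - 1*17 = 8 - 17 = -9)
w(b, g) = g/2 (w(b, g) = -(-1)*g/2 = g/2)
I = -14 (I = -7*(-2) - 28 = 14 - 28 = -14)
(k(-2, -5) + (-w(4, -2)*(-5) + 5))*I = (-9 + (-(-2)/2*(-5) + 5))*(-14) = (-9 + (-1*(-1)*(-5) + 5))*(-14) = (-9 + (1*(-5) + 5))*(-14) = (-9 + (-5 + 5))*(-14) = (-9 + 0)*(-14) = -9*(-14) = 126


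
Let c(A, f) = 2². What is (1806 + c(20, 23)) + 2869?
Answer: 4679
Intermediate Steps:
c(A, f) = 4
(1806 + c(20, 23)) + 2869 = (1806 + 4) + 2869 = 1810 + 2869 = 4679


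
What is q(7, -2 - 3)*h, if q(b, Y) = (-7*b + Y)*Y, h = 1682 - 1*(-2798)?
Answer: 1209600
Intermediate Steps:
h = 4480 (h = 1682 + 2798 = 4480)
q(b, Y) = Y*(Y - 7*b) (q(b, Y) = (Y - 7*b)*Y = Y*(Y - 7*b))
q(7, -2 - 3)*h = ((-2 - 3)*((-2 - 3) - 7*7))*4480 = -5*(-5 - 49)*4480 = -5*(-54)*4480 = 270*4480 = 1209600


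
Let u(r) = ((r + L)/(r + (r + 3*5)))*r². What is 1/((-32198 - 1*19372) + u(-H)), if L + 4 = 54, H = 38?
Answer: -61/3163098 ≈ -1.9285e-5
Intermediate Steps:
L = 50 (L = -4 + 54 = 50)
u(r) = r²*(50 + r)/(15 + 2*r) (u(r) = ((r + 50)/(r + (r + 3*5)))*r² = ((50 + r)/(r + (r + 15)))*r² = ((50 + r)/(r + (15 + r)))*r² = ((50 + r)/(15 + 2*r))*r² = r²*(50 + r)/(15 + 2*r))
1/((-32198 - 1*19372) + u(-H)) = 1/((-32198 - 1*19372) + (-1*38)²*(50 - 1*38)/(15 + 2*(-1*38))) = 1/((-32198 - 19372) + (-38)²*(50 - 38)/(15 + 2*(-38))) = 1/(-51570 + 1444*12/(15 - 76)) = 1/(-51570 + 1444*12/(-61)) = 1/(-51570 + 1444*(-1/61)*12) = 1/(-51570 - 17328/61) = 1/(-3163098/61) = -61/3163098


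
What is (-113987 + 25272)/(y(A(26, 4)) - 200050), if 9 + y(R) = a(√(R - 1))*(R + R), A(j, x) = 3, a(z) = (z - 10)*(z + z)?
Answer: 709844201/1600558897 - 425832*√2/1600558897 ≈ 0.44312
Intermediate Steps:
a(z) = 2*z*(-10 + z) (a(z) = (-10 + z)*(2*z) = 2*z*(-10 + z))
y(R) = -9 + 4*R*√(-1 + R)*(-10 + √(-1 + R)) (y(R) = -9 + (2*√(R - 1)*(-10 + √(R - 1)))*(R + R) = -9 + (2*√(-1 + R)*(-10 + √(-1 + R)))*(2*R) = -9 + 4*R*√(-1 + R)*(-10 + √(-1 + R)))
(-113987 + 25272)/(y(A(26, 4)) - 200050) = (-113987 + 25272)/((-9 + 4*3*√(-1 + 3)*(-10 + √(-1 + 3))) - 200050) = -88715/((-9 + 4*3*√2*(-10 + √2)) - 200050) = -88715/((-9 + 12*√2*(-10 + √2)) - 200050) = -88715/(-200059 + 12*√2*(-10 + √2))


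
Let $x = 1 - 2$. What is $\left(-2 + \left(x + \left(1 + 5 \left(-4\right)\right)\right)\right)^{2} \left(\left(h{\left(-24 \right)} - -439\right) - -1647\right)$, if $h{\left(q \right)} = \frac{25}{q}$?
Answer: $\frac{6054719}{6} \approx 1.0091 \cdot 10^{6}$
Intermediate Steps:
$x = -1$ ($x = 1 - 2 = -1$)
$\left(-2 + \left(x + \left(1 + 5 \left(-4\right)\right)\right)\right)^{2} \left(\left(h{\left(-24 \right)} - -439\right) - -1647\right) = \left(-2 + \left(-1 + \left(1 + 5 \left(-4\right)\right)\right)\right)^{2} \left(\left(\frac{25}{-24} - -439\right) - -1647\right) = \left(-2 + \left(-1 + \left(1 - 20\right)\right)\right)^{2} \left(\left(25 \left(- \frac{1}{24}\right) + 439\right) + 1647\right) = \left(-2 - 20\right)^{2} \left(\left(- \frac{25}{24} + 439\right) + 1647\right) = \left(-2 - 20\right)^{2} \left(\frac{10511}{24} + 1647\right) = \left(-22\right)^{2} \cdot \frac{50039}{24} = 484 \cdot \frac{50039}{24} = \frac{6054719}{6}$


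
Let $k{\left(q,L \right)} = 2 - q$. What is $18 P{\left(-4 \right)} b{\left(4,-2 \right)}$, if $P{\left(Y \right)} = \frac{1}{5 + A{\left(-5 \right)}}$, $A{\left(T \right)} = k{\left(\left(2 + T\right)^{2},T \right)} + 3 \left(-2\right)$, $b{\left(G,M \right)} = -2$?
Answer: $\frac{9}{2} \approx 4.5$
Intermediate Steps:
$A{\left(T \right)} = -4 - \left(2 + T\right)^{2}$ ($A{\left(T \right)} = \left(2 - \left(2 + T\right)^{2}\right) + 3 \left(-2\right) = \left(2 - \left(2 + T\right)^{2}\right) - 6 = -4 - \left(2 + T\right)^{2}$)
$P{\left(Y \right)} = - \frac{1}{8}$ ($P{\left(Y \right)} = \frac{1}{5 - \left(4 + \left(2 - 5\right)^{2}\right)} = \frac{1}{5 - 13} = \frac{1}{-8} = - \frac{1}{8}$)
$18 P{\left(-4 \right)} b{\left(4,-2 \right)} = 18 \left(- \frac{1}{8}\right) \left(-2\right) = \left(- \frac{9}{4}\right) \left(-2\right) = \frac{9}{2}$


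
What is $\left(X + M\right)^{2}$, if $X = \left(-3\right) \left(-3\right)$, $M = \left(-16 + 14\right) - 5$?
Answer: $4$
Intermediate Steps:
$M = -7$ ($M = -2 - 5 = -7$)
$X = 9$
$\left(X + M\right)^{2} = \left(9 - 7\right)^{2} = 2^{2} = 4$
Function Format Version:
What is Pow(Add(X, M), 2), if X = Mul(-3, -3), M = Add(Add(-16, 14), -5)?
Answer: 4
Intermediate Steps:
M = -7 (M = Add(-2, -5) = -7)
X = 9
Pow(Add(X, M), 2) = Pow(Add(9, -7), 2) = Pow(2, 2) = 4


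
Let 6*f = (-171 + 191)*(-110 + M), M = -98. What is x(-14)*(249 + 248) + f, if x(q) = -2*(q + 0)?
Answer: 39668/3 ≈ 13223.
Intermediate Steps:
f = -2080/3 (f = ((-171 + 191)*(-110 - 98))/6 = (20*(-208))/6 = (⅙)*(-4160) = -2080/3 ≈ -693.33)
x(q) = -2*q
x(-14)*(249 + 248) + f = (-2*(-14))*(249 + 248) - 2080/3 = 28*497 - 2080/3 = 13916 - 2080/3 = 39668/3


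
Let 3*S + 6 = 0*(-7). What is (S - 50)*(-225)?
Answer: 11700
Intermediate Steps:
S = -2 (S = -2 + (0*(-7))/3 = -2 + (⅓)*0 = -2 + 0 = -2)
(S - 50)*(-225) = (-2 - 50)*(-225) = -52*(-225) = 11700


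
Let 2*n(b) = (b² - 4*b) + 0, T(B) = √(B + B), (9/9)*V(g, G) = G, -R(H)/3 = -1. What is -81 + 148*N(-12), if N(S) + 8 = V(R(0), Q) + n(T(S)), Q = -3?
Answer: -3485 - 592*I*√6 ≈ -3485.0 - 1450.1*I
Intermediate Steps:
R(H) = 3 (R(H) = -3*(-1) = 3)
V(g, G) = G
T(B) = √2*√B (T(B) = √(2*B) = √2*√B)
n(b) = b²/2 - 2*b (n(b) = ((b² - 4*b) + 0)/2 = (b² - 4*b)/2 = b²/2 - 2*b)
N(S) = -11 + √2*√S*(-4 + √2*√S)/2 (N(S) = -8 + (-3 + (√2*√S)*(-4 + √2*√S)/2) = -8 + (-3 + √2*√S*(-4 + √2*√S)/2) = -11 + √2*√S*(-4 + √2*√S)/2)
-81 + 148*N(-12) = -81 + 148*(-11 - 12 - 2*√2*√(-12)) = -81 + 148*(-11 - 12 - 2*√2*2*I*√3) = -81 + 148*(-11 - 12 - 4*I*√6) = -81 + 148*(-23 - 4*I*√6) = -81 + (-3404 - 592*I*√6) = -3485 - 592*I*√6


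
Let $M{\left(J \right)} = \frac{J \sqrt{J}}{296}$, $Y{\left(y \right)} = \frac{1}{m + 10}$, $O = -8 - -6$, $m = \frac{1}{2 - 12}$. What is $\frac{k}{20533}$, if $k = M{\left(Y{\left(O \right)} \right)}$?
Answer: $\frac{5 \sqrt{110}}{9928034028} \approx 5.2821 \cdot 10^{-9}$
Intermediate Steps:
$m = - \frac{1}{10}$ ($m = \frac{1}{-10} = - \frac{1}{10} \approx -0.1$)
$O = -2$ ($O = -8 + 6 = -2$)
$Y{\left(y \right)} = \frac{10}{99}$ ($Y{\left(y \right)} = \frac{1}{- \frac{1}{10} + 10} = \frac{1}{\frac{99}{10}} = \frac{10}{99}$)
$M{\left(J \right)} = \frac{J^{\frac{3}{2}}}{296}$ ($M{\left(J \right)} = J^{\frac{3}{2}} \cdot \frac{1}{296} = \frac{J^{\frac{3}{2}}}{296}$)
$k = \frac{5 \sqrt{110}}{483516}$ ($k = \frac{\left(\frac{10}{99}\right)^{\frac{3}{2}}}{296} = \frac{\frac{10}{3267} \sqrt{110}}{296} = \frac{5 \sqrt{110}}{483516} \approx 0.00010846$)
$\frac{k}{20533} = \frac{\frac{5}{483516} \sqrt{110}}{20533} = \frac{5 \sqrt{110}}{483516} \cdot \frac{1}{20533} = \frac{5 \sqrt{110}}{9928034028}$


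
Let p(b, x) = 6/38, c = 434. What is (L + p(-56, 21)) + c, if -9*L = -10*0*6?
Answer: 8249/19 ≈ 434.16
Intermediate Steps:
p(b, x) = 3/19 (p(b, x) = 6*(1/38) = 3/19)
L = 0 (L = -(-10*0)*6/9 = -0*6 = -⅑*0 = 0)
(L + p(-56, 21)) + c = (0 + 3/19) + 434 = 3/19 + 434 = 8249/19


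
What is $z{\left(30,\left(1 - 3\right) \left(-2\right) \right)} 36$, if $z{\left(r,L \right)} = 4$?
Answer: $144$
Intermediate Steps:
$z{\left(30,\left(1 - 3\right) \left(-2\right) \right)} 36 = 4 \cdot 36 = 144$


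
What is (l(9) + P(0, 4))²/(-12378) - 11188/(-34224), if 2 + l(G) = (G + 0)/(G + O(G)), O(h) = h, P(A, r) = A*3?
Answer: 11534005/35302056 ≈ 0.32672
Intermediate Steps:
P(A, r) = 3*A
l(G) = -3/2 (l(G) = -2 + (G + 0)/(G + G) = -2 + G/((2*G)) = -2 + G*(1/(2*G)) = -2 + ½ = -3/2)
(l(9) + P(0, 4))²/(-12378) - 11188/(-34224) = (-3/2 + 3*0)²/(-12378) - 11188/(-34224) = (-3/2 + 0)²*(-1/12378) - 11188*(-1/34224) = (-3/2)²*(-1/12378) + 2797/8556 = (9/4)*(-1/12378) + 2797/8556 = -3/16504 + 2797/8556 = 11534005/35302056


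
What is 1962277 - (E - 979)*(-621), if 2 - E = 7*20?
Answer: 1268620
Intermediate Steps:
E = -138 (E = 2 - 7*20 = 2 - 1*140 = 2 - 140 = -138)
1962277 - (E - 979)*(-621) = 1962277 - (-138 - 979)*(-621) = 1962277 - (-1117)*(-621) = 1962277 - 1*693657 = 1962277 - 693657 = 1268620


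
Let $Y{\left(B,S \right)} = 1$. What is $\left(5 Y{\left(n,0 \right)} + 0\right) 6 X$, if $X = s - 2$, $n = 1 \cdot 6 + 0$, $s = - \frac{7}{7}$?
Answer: $-90$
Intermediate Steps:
$s = -1$ ($s = \left(-7\right) \frac{1}{7} = -1$)
$n = 6$ ($n = 6 + 0 = 6$)
$X = -3$ ($X = -1 - 2 = -3$)
$\left(5 Y{\left(n,0 \right)} + 0\right) 6 X = \left(5 \cdot 1 + 0\right) 6 \left(-3\right) = \left(5 + 0\right) 6 \left(-3\right) = 5 \cdot 6 \left(-3\right) = 30 \left(-3\right) = -90$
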